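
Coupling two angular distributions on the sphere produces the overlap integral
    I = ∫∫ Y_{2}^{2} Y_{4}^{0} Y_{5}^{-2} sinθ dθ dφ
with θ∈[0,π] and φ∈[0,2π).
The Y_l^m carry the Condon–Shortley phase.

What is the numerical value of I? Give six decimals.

Σlᵢ=11 odd — θ-integrand is odd under cosθ→−cosθ; I=0

0.000000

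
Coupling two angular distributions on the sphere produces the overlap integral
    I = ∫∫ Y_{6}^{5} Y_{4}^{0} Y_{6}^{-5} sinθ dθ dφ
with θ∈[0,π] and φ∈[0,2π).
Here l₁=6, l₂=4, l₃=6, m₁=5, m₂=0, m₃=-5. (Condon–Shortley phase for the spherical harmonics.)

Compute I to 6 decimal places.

Rules hold: Σm=0, L=16 even, 2≤6≤10.
N = 13·9·13 = 1521
Δ = 4!·8!·4!/17! = 1/15315300
Racah Σ t=0..4: t=0:+1/829440 t=1:−1/25920 t=2:+1/9216 t=3:−1/25920 t=4:+1/829440 = 7/207360
⇒ 3j(6 4 6; 0 0 0)² = 28/2431, sgn +1
Racah Σ t=0..1: t=0:+1/2903040 t=1:−1/1451520 = -1/2903040
⇒ 3j(6 4 6; 5 0 -5)² = 11/1547, sgn +1
4πI² = N·(3j₀)²·(3jₘ)² = 36/289
I = +1·√(0.124567/4π) = 0.09956287

0.099563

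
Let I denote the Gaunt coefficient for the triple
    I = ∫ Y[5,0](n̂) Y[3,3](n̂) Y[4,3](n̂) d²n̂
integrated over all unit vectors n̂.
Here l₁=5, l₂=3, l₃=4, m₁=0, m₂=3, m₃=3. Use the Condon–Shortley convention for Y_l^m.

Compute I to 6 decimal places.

0.000000

Σmᵢ = 6 ≠ 0, so the φ-integral vanishes; I = 0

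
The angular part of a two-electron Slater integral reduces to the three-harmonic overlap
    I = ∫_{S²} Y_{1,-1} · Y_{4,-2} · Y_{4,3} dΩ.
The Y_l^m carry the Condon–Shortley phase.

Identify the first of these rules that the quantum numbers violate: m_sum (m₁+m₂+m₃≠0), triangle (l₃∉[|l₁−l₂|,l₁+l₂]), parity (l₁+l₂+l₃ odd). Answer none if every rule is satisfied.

parity

m₁+m₂+m₃ = -1 − 2 + 3 = 0  ✓
triangle: |1−4|=3 ≤ l₃=4 ≤ 1+4=5  ✓
parity: l₁+l₂+l₃ = 9 is odd  ✗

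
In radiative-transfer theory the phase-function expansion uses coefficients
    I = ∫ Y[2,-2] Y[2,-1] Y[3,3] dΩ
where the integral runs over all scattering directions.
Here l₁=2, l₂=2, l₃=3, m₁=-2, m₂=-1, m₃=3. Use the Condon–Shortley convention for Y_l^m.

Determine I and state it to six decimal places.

L=7 odd ⇒ parity kills the (l;000) factor ⇒ I = 0

0.000000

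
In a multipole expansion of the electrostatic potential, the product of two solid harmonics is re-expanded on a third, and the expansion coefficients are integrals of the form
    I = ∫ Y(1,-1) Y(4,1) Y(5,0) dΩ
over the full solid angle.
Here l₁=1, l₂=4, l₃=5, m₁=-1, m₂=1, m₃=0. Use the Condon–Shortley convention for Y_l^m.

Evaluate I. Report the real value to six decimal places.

0.155288

Rules hold: Σm=0, L=10 even, 3≤5≤5.
N = 3·9·11 = 297
Δ = 0!·2!·8!/11! = 1/495
Racah Σ t=0..0: t=0:+1/576 = 1/576
⇒ 3j(1 4 5; 0 0 0)² = 5/99, sgn -1
Racah Σ t=0..0: t=0:+1/1440 = 1/1440
⇒ 3j(1 4 5; -1 1 0)² = 2/99, sgn -1
4πI² = N·(3j₀)²·(3jₘ)² = 10/33
I = +1·√(0.30303/4π) = 0.15528807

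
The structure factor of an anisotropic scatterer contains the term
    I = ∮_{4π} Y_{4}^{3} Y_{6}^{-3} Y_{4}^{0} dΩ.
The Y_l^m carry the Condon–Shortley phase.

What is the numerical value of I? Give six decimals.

Checks pass: Σm=0; 14 even; l₃=4∈[2,10].
(2·4+1)(2·6+1)(2·4+1) = 1053
Δ: 6! 2! 6! / 15! → 1/1261260
sum: t=2:+1/4608 t=3:−1/1296 t=4:+1/4608 = -7/20736
3j²(4 6 4; 0 0 0) = Δ·Π!·Σ² = 20/1287  (sign -1)
sum: t=0:+1/25920 t=1:−1/11520 = -1/20736
3j²(4 6 4; 3 -3 0) = Δ·Π!·Σ² = 5/429  (sign -1)
combine: 4πI² = 1053·20/1287·5/429 = 300/1573
take √, sign +1: I = 0.12319450

0.123195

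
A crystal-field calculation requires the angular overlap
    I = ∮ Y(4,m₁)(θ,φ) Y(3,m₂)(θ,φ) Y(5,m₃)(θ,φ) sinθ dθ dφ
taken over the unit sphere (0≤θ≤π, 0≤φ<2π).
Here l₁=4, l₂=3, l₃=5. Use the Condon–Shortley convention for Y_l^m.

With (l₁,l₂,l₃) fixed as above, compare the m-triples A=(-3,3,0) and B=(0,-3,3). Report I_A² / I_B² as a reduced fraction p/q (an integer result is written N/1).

Shared (l₁,l₂,l₃)=(4,3,5): N and (l;000)² cancel in I_A²/I_B².
A: Δ = 2!·6!·4!/13! = 1/180180; Racah Σ t=2..2: t=2:+1/5760 = 1/5760; ⇒ 3j(4 3 5; -3 3 0)² = 5/572, sgn -1
B: Δ = 2!·6!·4!/13! = 1/180180; Racah Σ t=0..0: t=0:+1/2304 = 1/2304; ⇒ 3j(4 3 5; 0 -3 3)² = 5/143, sgn +1
I_A²/I_B² = (5/572)/(5/143) = 1/4

1/4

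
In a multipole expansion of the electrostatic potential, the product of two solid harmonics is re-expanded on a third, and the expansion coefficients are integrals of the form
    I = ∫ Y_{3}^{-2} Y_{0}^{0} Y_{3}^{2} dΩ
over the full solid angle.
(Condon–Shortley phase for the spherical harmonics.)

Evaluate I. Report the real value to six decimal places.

Checks pass: Σm=0; 6 even; l₃=3∈[3,3].
(2·3+1)(2·0+1)(2·3+1) = 49
Δ: 0! 6! 0! / 7! → 1/7
sum: t=0:+1/36 = 1/36
3j²(3 0 3; 0 0 0) = Δ·Π!·Σ² = 1/7  (sign -1)
sum: t=0:+1/120 = 1/120
3j²(3 0 3; -2 0 2) = Δ·Π!·Σ² = 1/7  (sign -1)
combine: 4πI² = 49·1/7·1/7 = 1/1
take √, sign +1: I = 0.28209479

0.282095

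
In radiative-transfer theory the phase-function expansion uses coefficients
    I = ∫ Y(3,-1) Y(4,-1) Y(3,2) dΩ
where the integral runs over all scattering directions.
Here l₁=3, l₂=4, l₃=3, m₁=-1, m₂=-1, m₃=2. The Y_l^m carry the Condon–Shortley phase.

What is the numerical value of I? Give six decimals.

Checks pass: Σm=0; 10 even; l₃=3∈[1,7].
(2·3+1)(2·4+1)(2·3+1) = 441
Δ: 4! 2! 4! / 11! → 1/34650
sum: t=1:−1/72 t=2:+1/16 t=3:−1/72 = 5/144
3j²(3 4 3; 0 0 0) = Δ·Π!·Σ² = 2/77  (sign -1)
sum: t=2:+1/48 t=3:−1/144 = 1/72
3j²(3 4 3; -1 -1 2) = Δ·Π!·Σ² = 16/693  (sign -1)
combine: 4πI² = 441·2/77·16/693 = 32/121
take √, sign +1: I = 0.14506992

0.145070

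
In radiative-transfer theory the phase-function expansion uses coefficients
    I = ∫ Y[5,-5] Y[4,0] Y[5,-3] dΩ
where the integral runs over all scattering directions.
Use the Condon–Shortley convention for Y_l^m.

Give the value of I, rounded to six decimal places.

Σmᵢ = -8 ≠ 0, so the φ-integral vanishes; I = 0

0.000000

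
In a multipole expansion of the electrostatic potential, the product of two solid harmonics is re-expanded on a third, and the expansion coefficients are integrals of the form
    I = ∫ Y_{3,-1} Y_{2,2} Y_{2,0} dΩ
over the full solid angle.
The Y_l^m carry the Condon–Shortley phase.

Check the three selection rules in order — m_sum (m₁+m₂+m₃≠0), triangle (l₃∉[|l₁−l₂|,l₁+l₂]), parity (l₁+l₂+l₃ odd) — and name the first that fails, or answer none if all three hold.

m₁+m₂+m₃ = -1 + 2 + 0 = 1  ✗
triangle: |3−2|=1 ≤ l₃=2 ≤ 3+2=5
parity: l₁+l₂+l₃ = 7 is odd

m_sum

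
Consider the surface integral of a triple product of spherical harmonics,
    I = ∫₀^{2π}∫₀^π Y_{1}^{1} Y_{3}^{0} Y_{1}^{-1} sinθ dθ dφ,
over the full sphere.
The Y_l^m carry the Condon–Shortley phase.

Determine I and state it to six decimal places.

0.000000

|1−3|≤1≤1+3 violated ⇒ I = 0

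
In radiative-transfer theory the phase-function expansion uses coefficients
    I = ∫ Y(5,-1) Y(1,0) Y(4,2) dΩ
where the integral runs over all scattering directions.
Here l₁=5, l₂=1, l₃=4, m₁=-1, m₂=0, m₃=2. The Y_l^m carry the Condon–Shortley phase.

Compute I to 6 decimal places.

m-sum = -1 + 0 + 2 = 1 ≠ 0 ⇒ I = 0

0.000000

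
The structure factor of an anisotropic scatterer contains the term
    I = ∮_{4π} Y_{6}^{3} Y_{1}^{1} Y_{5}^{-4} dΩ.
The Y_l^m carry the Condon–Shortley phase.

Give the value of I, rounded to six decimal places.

Rules hold: Σm=0, L=12 even, 5≤5≤7.
N = 13·3·11 = 429
Δ = 2!·10!·0!/13! = 1/858
Racah Σ t=1..1: t=1:−1/14400 = -1/14400
⇒ 3j(6 1 5; 0 0 0)² = 6/143, sgn +1
Racah Σ t=2..2: t=2:+1/725760 = 1/725760
⇒ 3j(6 1 5; 3 1 -4)² = 1/286, sgn -1
4πI² = N·(3j₀)²·(3jₘ)² = 9/143
I = -1·√(0.0629371/4π) = -0.07076985

-0.070770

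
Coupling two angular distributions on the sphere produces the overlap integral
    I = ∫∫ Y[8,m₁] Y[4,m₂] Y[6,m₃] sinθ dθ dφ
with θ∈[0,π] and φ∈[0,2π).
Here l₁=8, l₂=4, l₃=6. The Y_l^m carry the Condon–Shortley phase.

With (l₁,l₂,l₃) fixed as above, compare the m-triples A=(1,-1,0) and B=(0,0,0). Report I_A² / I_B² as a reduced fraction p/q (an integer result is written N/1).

Same 8,4,6: normalisation and zero-m 3j drop out of the ratio.
A: Δ: 6! 10! 2! / 19! → 1/23279256; sum: t=1:−1/4147200 t=2:+1/691200 t=3:−1/1244160 = 1/2488320; 3j²(8 4 6; 1 -1 0) = Δ·Π!·Σ² = 875/184756  (sign +1)
B: Δ: 6! 10! 2! / 19! → 1/23279256; sum: t=2:+1/1658880 t=3:−1/518400 t=4:+1/1658880 = -1/1382400; 3j²(8 4 6; 0 0 0) = Δ·Π!·Σ² = 504/46189  (sign -1)
I_A²/I_B² = (875/184756)/(504/46189) = 125/288

125/288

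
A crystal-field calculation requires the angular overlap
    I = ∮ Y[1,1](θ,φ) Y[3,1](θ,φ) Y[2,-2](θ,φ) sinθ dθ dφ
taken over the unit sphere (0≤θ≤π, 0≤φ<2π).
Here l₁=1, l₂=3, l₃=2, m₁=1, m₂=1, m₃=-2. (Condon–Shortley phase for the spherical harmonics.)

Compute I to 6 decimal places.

Checks pass: Σm=0; 6 even; l₃=2∈[2,4].
(2·1+1)(2·3+1)(2·2+1) = 105
Δ: 2! 0! 4! / 7! → 1/105
sum: t=1:−1/4 = -1/4
3j²(1 3 2; 0 0 0) = Δ·Π!·Σ² = 3/35  (sign -1)
sum: t=0:+1/48 = 1/48
3j²(1 3 2; 1 1 -2) = Δ·Π!·Σ² = 1/105  (sign +1)
combine: 4πI² = 105·3/35·1/105 = 3/35
take √, sign -1: I = -0.08258890

-0.082589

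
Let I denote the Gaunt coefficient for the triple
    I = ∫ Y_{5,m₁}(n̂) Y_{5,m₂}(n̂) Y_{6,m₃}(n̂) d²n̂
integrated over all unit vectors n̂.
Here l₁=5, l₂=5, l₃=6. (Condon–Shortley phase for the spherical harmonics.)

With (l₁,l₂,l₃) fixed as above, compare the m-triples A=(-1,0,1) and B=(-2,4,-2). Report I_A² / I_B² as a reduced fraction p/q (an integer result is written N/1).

4/9

Shared (l₁,l₂,l₃)=(5,5,6): N and (l;000)² cancel in I_A²/I_B².
A: Δ = 4!·6!·6!/17! = 1/28588560; Racah Σ t=0..4: t=0:+1/2073600 t=1:−1/34560 t=2:+1/6912 t=3:−1/10368 t=4:+1/138240 = 7/259200; ⇒ 3j(5 5 6; -1 0 1)² = 28/7293, sgn -1
B: Δ = 4!·6!·6!/17! = 1/28588560; Racah Σ t=3..4: t=3:−1/207360 t=4:+1/103680 = 1/207360; ⇒ 3j(5 5 6; -2 4 -2)² = 21/2431, sgn +1
I_A²/I_B² = (28/7293)/(21/2431) = 4/9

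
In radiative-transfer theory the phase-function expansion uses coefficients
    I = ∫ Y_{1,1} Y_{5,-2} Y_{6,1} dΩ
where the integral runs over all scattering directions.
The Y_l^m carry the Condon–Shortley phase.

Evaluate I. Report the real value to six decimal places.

-0.129207

m-sum 0 ✓  L=12 even ✓  4≤6≤6 ✓
Π(2lᵢ+1) = 3×11×13 = 429
triangle coeff Δ(1,5,6) = 1/858
Σ_t [0,0]: t=0:+1/14400 = 1/14400
(3j)²=6/143 [(1 5 6; 0 0 0)], sign=+1
Σ_t [0,0]: t=0:+1/60480 = 1/60480
(3j)²=5/429 [(1 5 6; 1 -2 1)], sign=-1
⇒ 4πI² = 30/143
I = (-1)√(30/143/(4π)) = -0.12920749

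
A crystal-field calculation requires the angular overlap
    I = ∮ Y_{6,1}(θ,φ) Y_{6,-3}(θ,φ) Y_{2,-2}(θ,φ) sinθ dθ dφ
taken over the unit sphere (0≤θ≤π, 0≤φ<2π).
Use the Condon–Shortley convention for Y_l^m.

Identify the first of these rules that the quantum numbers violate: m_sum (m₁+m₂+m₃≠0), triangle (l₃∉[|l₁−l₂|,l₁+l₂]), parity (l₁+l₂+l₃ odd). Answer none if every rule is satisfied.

m_sum

azimuthal sum: 1 − 3 − 2 = -4  ✗
0 ≤ 2 ≤ 12 (triangle on l)
L = 6 + 6 + 2 = 14 (even)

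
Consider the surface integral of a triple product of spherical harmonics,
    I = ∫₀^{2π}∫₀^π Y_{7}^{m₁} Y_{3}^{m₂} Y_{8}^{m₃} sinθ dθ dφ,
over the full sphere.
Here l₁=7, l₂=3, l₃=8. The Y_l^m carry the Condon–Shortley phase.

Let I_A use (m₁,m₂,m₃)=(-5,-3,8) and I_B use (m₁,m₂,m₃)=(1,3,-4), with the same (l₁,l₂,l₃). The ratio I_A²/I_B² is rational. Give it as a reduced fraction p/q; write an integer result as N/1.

Shared (l₁,l₂,l₃)=(7,3,8): N and (l;000)² cancel in I_A²/I_B².
A: Δ = 2!·12!·4!/19! = 1/5290740; Racah Σ t=0..0: t=0:+1/22992076800 = 1/22992076800; ⇒ 3j(7 3 8; -5 -3 8)² = 5/969, sgn +1
B: Δ = 2!·12!·4!/19! = 1/5290740; Racah Σ t=2..2: t=2:+1/46448640 = 1/46448640; ⇒ 3j(7 3 8; 1 3 -4)² = 2475/117572, sgn +1
I_A²/I_B² = (5/969)/(2475/117572) = 364/1485

364/1485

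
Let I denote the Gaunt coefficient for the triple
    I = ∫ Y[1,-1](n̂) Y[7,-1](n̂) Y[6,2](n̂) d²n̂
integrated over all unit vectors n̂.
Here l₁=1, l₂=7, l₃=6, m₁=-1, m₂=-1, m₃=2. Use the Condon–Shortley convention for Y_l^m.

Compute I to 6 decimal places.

-0.135514

Checks pass: Σm=0; 14 even; l₃=6∈[6,8].
(2·1+1)(2·7+1)(2·6+1) = 585
Δ: 2! 0! 12! / 15! → 1/1365
sum: t=1:−1/518400 = -1/518400
3j²(1 7 6; 0 0 0) = Δ·Π!·Σ² = 7/195  (sign -1)
sum: t=2:+1/1935360 = 1/1935360
3j²(1 7 6; -1 -1 2) = Δ·Π!·Σ² = 1/91  (sign +1)
combine: 4πI² = 585·7/195·1/91 = 3/13
take √, sign -1: I = -0.13551395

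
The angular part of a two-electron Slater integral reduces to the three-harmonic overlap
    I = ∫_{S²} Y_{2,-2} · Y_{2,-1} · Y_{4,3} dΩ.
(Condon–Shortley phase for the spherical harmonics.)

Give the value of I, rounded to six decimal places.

-0.238414

Checks pass: Σm=0; 8 even; l₃=4∈[0,4].
(2·2+1)(2·2+1)(2·4+1) = 225
Δ: 0! 4! 4! / 9! → 1/630
sum: t=0:+1/16 = 1/16
3j²(2 2 4; 0 0 0) = Δ·Π!·Σ² = 2/35  (sign +1)
sum: t=0:+1/144 = 1/144
3j²(2 2 4; -2 -1 3) = Δ·Π!·Σ² = 1/18  (sign -1)
combine: 4πI² = 225·2/35·1/18 = 5/7
take √, sign -1: I = -0.23841361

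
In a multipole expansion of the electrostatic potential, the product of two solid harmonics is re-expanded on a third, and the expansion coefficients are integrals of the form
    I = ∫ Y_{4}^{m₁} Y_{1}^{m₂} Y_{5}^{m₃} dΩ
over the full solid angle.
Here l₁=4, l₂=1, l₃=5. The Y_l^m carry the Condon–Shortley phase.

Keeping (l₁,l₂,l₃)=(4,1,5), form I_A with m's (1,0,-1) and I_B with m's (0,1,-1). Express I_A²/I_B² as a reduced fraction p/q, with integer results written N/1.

8/5

l's match ⇒ only the (l;m) 3-j factors differ between A and B.
A: triangle coeff Δ(4,1,5) = 1/495; Σ_t [0,0]: t=0:+1/720 = 1/720; (3j)²=8/165 [(4 1 5; 1 0 -1)], sign=+1
B: triangle coeff Δ(4,1,5) = 1/495; Σ_t [0,0]: t=0:+1/1152 = 1/1152; (3j)²=1/33 [(4 1 5; 0 1 -1)], sign=+1
I_A²/I_B² = (8/165)/(1/33) = 8/5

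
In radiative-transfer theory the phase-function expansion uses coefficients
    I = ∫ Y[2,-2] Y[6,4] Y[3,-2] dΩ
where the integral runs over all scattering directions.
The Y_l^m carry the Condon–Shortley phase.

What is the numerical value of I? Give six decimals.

0.000000

|2−6|≤3≤2+6 violated ⇒ I = 0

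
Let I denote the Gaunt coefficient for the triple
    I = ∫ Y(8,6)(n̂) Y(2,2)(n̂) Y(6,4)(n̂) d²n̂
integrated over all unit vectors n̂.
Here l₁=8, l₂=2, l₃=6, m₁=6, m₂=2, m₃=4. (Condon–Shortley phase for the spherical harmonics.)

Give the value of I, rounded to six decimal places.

Σmᵢ = 12 ≠ 0, so the φ-integral vanishes; I = 0

0.000000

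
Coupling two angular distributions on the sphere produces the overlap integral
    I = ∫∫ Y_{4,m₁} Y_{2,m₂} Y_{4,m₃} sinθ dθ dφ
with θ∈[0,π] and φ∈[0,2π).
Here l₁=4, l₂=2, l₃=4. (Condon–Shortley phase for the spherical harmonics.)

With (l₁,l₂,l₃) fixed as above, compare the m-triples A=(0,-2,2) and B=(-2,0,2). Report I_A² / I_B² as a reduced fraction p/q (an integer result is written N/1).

Same 4,2,4: normalisation and zero-m 3j drop out of the ratio.
A: Δ: 2! 6! 2! / 11! → 1/13860; sum: t=0:+1/192 = 1/192; 3j²(4 2 4; 0 -2 2) = Δ·Π!·Σ² = 3/77  (sign +1)
B: Δ: 2! 6! 2! / 11! → 1/13860; sum: t=0:+1/2880 t=1:−1/120 t=2:+1/192 = -1/360; 3j²(4 2 4; -2 0 2) = Δ·Π!·Σ² = 16/3465  (sign -1)
I_A²/I_B² = (3/77)/(16/3465) = 135/16

135/16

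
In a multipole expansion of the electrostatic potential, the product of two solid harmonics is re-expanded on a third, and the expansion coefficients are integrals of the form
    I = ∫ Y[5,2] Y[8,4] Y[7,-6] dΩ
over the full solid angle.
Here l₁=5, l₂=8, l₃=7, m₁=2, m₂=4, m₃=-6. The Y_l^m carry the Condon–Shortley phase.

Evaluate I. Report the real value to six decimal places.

Rules hold: Σm=0, L=20 even, 3≤7≤13.
N = 11·17·15 = 2805
Δ = 6!·4!·10!/21! = 1/814773960
Racah Σ t=1..5: t=1:−1/87091200 t=2:+1/4976640 t=3:−1/2073600 t=4:+1/4976640 t=5:−1/87091200 = -1/9676800
⇒ 3j(5 8 7; 0 0 0)² = 360/46189, sgn +1
Racah Σ t=2..3: t=2:+1/1045094400 t=3:−1/313528320 = -1/447897600
⇒ 3j(5 8 7; 2 4 -6)² = 77/5814, sgn +1
4πI² = N·(3j₀)²·(3jₘ)² = 23100/79781
I = +1·√(0.289543/4π) = 0.15179285

0.151793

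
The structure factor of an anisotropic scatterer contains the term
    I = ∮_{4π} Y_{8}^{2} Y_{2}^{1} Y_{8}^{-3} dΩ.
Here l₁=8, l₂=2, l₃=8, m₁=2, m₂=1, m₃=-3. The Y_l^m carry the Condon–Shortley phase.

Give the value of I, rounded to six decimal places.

Checks pass: Σm=0; 18 even; l₃=8∈[6,10].
(2·8+1)(2·2+1)(2·8+1) = 1445
Δ: 2! 14! 2! / 19! → 1/348840
sum: t=0:+1/116121600 t=1:−1/25401600 t=2:+1/116121600 = -1/45158400
3j²(8 2 8; 0 0 0) = Δ·Π!·Σ² = 24/1615  (sign -1)
sum: t=1:−1/87091200 t=2:+1/174182400 = -1/174182400
3j²(8 2 8; 2 1 -3) = Δ·Π!·Σ² = 55/7752  (sign +1)
combine: 4πI² = 1445·24/1615·55/7752 = 55/361
take √, sign -1: I = -0.11010900

-0.110109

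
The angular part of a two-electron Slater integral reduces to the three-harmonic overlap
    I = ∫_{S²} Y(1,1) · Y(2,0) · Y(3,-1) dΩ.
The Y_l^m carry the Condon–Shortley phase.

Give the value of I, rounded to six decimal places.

-0.202301

Checks pass: Σm=0; 6 even; l₃=3∈[1,3].
(2·1+1)(2·2+1)(2·3+1) = 105
Δ: 0! 2! 4! / 7! → 1/105
sum: t=0:+1/4 = 1/4
3j²(1 2 3; 0 0 0) = Δ·Π!·Σ² = 3/35  (sign -1)
sum: t=0:+1/8 = 1/8
3j²(1 2 3; 1 0 -1) = Δ·Π!·Σ² = 2/35  (sign +1)
combine: 4πI² = 105·3/35·2/35 = 18/35
take √, sign -1: I = -0.20230066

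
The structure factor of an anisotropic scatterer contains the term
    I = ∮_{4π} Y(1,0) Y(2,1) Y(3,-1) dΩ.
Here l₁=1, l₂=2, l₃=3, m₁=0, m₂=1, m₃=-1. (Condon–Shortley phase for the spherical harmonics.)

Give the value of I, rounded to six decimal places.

-0.233597

Checks pass: Σm=0; 6 even; l₃=3∈[1,3].
(2·1+1)(2·2+1)(2·3+1) = 105
Δ: 0! 2! 4! / 7! → 1/105
sum: t=0:+1/4 = 1/4
3j²(1 2 3; 0 0 0) = Δ·Π!·Σ² = 3/35  (sign -1)
sum: t=0:+1/6 = 1/6
3j²(1 2 3; 0 1 -1) = Δ·Π!·Σ² = 8/105  (sign +1)
combine: 4πI² = 105·3/35·8/105 = 24/35
take √, sign -1: I = -0.23359668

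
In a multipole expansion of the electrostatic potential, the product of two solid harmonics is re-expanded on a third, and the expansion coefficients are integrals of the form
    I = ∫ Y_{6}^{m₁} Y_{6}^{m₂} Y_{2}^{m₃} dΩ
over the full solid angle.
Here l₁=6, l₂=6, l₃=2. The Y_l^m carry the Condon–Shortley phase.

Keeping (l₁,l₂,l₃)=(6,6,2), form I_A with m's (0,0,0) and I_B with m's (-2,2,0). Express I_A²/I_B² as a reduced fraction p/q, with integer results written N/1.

Shared (l₁,l₂,l₃)=(6,6,2): N and (l;000)² cancel in I_A²/I_B².
A: Δ = 10!·2!·2!/15! = 1/90090; Racah Σ t=4..6: t=4:+1/69120 t=5:−1/14400 t=6:+1/69120 = -7/172800; ⇒ 3j(6 6 2; 0 0 0)² = 14/715, sgn -1
B: Δ = 10!·2!·2!/15! = 1/90090; Racah Σ t=6..8: t=6:+1/69120 t=7:−1/30240 t=8:+1/322560 = -1/64512; ⇒ 3j(6 6 2; -2 2 0)² = 10/1001, sgn -1
I_A²/I_B² = (14/715)/(10/1001) = 49/25

49/25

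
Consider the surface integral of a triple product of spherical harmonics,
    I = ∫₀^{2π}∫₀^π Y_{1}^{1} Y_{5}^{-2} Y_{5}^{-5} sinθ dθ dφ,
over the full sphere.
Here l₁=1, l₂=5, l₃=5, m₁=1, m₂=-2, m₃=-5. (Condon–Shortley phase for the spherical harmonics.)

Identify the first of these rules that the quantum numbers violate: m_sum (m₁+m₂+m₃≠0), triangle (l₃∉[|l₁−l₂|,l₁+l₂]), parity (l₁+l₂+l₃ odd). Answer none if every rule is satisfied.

m_sum

azimuthal sum: 1 − 2 − 5 = -6  ✗
4 ≤ 5 ≤ 6 (triangle on l)
L = 1 + 5 + 5 = 11 (odd)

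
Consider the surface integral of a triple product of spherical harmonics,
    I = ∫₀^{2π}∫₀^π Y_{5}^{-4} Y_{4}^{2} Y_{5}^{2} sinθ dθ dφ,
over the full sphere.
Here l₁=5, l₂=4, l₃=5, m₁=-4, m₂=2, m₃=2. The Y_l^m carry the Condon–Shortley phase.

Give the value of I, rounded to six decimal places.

m-sum 0 ✓  L=14 even ✓  1≤5≤9 ✓
Π(2lᵢ+1) = 11×9×11 = 1089
triangle coeff Δ(5,4,5) = 1/3153150
Σ_t [0,4]: t=0:+1/69120 t=1:−1/1728 t=2:+1/576 t=3:−1/1728 t=4:+1/69120 = 7/11520
(3j)²=2/143 [(5 4 5; 0 0 0)], sign=-1
Σ_t [3,4]: t=3:−1/25920 t=4:+1/11520 = 1/20736
(3j)²=5/429 [(5 4 5; -4 2 2)], sign=-1
⇒ 4πI² = 30/169
I = (+1)√(30/169/(4π)) = 0.11885360

0.118854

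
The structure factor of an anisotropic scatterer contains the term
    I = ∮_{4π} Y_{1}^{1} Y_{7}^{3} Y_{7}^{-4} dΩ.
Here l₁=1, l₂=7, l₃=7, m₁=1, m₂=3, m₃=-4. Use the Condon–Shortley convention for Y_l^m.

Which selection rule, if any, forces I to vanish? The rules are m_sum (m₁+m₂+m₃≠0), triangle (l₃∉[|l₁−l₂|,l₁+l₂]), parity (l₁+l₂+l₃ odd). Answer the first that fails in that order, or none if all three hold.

m₁+m₂+m₃ = 1 + 3 − 4 = 0  ✓
triangle: |1−7|=6 ≤ l₃=7 ≤ 1+7=8  ✓
parity: l₁+l₂+l₃ = 15 is odd  ✗

parity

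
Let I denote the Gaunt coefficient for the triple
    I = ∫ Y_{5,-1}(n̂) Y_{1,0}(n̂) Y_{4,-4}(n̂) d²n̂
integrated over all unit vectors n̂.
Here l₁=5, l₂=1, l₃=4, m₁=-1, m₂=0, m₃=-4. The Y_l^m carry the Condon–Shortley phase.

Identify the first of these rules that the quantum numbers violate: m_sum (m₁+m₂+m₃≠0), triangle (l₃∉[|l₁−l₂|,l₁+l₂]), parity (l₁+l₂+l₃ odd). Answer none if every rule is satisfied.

m_sum

azimuthal sum: -1 + 0 − 4 = -5  ✗
4 ≤ 4 ≤ 6 (triangle on l)
L = 5 + 1 + 4 = 10 (even)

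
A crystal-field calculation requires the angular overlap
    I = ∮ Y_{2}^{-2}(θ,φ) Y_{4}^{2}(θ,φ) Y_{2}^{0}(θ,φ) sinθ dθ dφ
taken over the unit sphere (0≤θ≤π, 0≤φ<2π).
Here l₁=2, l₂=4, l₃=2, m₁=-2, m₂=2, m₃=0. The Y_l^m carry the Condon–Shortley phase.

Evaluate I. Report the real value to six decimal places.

Checks pass: Σm=0; 8 even; l₃=2∈[2,6].
(2·2+1)(2·4+1)(2·2+1) = 225
Δ: 4! 0! 4! / 9! → 1/630
sum: t=2:+1/16 = 1/16
3j²(2 4 2; 0 0 0) = Δ·Π!·Σ² = 2/35  (sign +1)
sum: t=4:+1/96 = 1/96
3j²(2 4 2; -2 2 0) = Δ·Π!·Σ² = 1/42  (sign +1)
combine: 4πI² = 225·2/35·1/42 = 15/49
take √, sign +1: I = 0.15607835

0.156078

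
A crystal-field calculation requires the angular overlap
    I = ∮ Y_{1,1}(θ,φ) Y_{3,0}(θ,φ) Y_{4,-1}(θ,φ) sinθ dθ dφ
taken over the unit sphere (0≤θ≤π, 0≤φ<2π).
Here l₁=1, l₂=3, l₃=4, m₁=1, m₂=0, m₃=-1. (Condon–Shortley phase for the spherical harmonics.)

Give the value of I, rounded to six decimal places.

-0.194664

m-sum 0 ✓  L=8 even ✓  2≤4≤4 ✓
Π(2lᵢ+1) = 3×7×9 = 189
triangle coeff Δ(1,3,4) = 1/252
Σ_t [0,0]: t=0:+1/36 = 1/36
(3j)²=4/63 [(1 3 4; 0 0 0)], sign=+1
Σ_t [0,0]: t=0:+1/72 = 1/72
(3j)²=5/126 [(1 3 4; 1 0 -1)], sign=-1
⇒ 4πI² = 10/21
I = (-1)√(10/21/(4π)) = -0.19466390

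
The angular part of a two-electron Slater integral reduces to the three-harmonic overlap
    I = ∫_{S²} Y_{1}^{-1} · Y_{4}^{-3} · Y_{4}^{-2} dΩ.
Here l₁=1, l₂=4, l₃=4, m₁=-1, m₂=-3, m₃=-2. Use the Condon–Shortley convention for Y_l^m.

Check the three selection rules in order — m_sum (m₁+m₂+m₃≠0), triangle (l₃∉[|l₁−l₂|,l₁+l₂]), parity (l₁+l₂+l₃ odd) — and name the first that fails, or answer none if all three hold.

m_sum

Σmᵢ = -6  ✗
l₃∈[|l₁−l₂|,l₁+l₂]=[3,5], have l₃=4
Σlᵢ = 9 ⇒ odd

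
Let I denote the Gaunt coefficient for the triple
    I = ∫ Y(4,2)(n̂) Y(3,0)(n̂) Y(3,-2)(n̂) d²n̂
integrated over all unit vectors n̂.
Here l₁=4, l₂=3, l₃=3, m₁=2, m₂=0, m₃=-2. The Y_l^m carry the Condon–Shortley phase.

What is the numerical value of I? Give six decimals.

Checks pass: Σm=0; 10 even; l₃=3∈[1,7].
(2·4+1)(2·3+1)(2·3+1) = 441
Δ: 4! 4! 2! / 11! → 1/34650
sum: t=1:−1/72 t=2:+1/16 t=3:−1/72 = 5/144
3j²(4 3 3; 0 0 0) = Δ·Π!·Σ² = 2/77  (sign -1)
sum: t=1:−1/72 t=2:+1/96 = -1/288
3j²(4 3 3; 2 0 -2) = Δ·Π!·Σ² = 1/462  (sign +1)
combine: 4πI² = 441·2/77·1/462 = 3/121
take √, sign -1: I = -0.04441841

-0.044418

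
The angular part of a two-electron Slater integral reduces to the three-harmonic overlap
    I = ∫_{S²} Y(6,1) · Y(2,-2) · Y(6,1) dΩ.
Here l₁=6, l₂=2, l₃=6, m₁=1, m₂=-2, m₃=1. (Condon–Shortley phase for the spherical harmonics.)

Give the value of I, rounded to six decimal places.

m-sum 0 ✓  L=14 even ✓  4≤6≤8 ✓
Π(2lᵢ+1) = 13×5×13 = 845
triangle coeff Δ(6,2,6) = 1/90090
Σ_t [0,2]: t=0:+1/69120 t=1:−1/14400 t=2:+1/69120 = -7/172800
(3j)²=14/715 [(6 2 6; 0 0 0)], sign=-1
Σ_t [0,0]: t=0:+1/57600 = 1/57600
(3j)²=21/715 [(6 2 6; 1 -2 1)], sign=-1
⇒ 4πI² = 294/605
I = (+1)√(294/605/(4π)) = 0.19664868

0.196649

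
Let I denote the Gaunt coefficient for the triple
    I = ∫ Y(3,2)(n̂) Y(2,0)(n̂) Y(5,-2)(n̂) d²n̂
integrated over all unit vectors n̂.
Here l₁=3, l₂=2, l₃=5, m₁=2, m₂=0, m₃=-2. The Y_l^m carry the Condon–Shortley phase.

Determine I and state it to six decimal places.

Checks pass: Σm=0; 10 even; l₃=5∈[1,5].
(2·3+1)(2·2+1)(2·5+1) = 385
Δ: 0! 6! 4! / 11! → 1/2310
sum: t=0:+1/144 = 1/144
3j²(3 2 5; 0 0 0) = Δ·Π!·Σ² = 10/231  (sign -1)
sum: t=0:+1/480 = 1/480
3j²(3 2 5; 2 0 -2) = Δ·Π!·Σ² = 3/110  (sign -1)
combine: 4πI² = 385·10/231·3/110 = 5/11
take √, sign +1: I = 0.19018827

0.190188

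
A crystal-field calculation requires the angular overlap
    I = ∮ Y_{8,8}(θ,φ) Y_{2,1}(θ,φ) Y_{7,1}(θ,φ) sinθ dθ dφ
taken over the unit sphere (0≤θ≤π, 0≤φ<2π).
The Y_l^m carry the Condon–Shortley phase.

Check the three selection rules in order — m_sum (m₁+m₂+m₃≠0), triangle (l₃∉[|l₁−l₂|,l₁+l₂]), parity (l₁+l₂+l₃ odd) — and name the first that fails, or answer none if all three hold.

m_sum

m₁+m₂+m₃ = 8 + 1 + 1 = 10  ✗
triangle: |8−2|=6 ≤ l₃=7 ≤ 8+2=10
parity: l₁+l₂+l₃ = 17 is odd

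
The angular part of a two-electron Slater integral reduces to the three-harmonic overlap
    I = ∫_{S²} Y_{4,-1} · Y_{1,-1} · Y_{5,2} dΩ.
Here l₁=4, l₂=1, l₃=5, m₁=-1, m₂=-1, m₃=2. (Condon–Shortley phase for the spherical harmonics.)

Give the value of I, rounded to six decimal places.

0.225034

Rules hold: Σm=0, L=10 even, 3≤5≤5.
N = 9·3·11 = 297
Δ = 0!·8!·2!/11! = 1/495
Racah Σ t=0..0: t=0:+1/576 = 1/576
⇒ 3j(4 1 5; 0 0 0)² = 5/99, sgn -1
Racah Σ t=0..0: t=0:+1/1440 = 1/1440
⇒ 3j(4 1 5; -1 -1 2)² = 7/165, sgn -1
4πI² = N·(3j₀)²·(3jₘ)² = 7/11
I = +1·√(0.636364/4π) = 0.22503380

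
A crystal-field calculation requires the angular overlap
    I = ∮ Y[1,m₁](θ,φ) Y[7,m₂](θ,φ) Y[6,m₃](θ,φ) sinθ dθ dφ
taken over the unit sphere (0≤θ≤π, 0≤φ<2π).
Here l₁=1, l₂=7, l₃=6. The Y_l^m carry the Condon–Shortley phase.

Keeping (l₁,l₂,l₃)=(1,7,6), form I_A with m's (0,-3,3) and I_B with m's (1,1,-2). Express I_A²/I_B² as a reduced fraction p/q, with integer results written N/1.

8/3

Shared (l₁,l₂,l₃)=(1,7,6): N and (l;000)² cancel in I_A²/I_B².
A: Δ = 2!·0!·12!/15! = 1/1365; Racah Σ t=1..1: t=1:−1/2177280 = -1/2177280; ⇒ 3j(1 7 6; 0 -3 3)² = 8/273, sgn +1
B: Δ = 2!·0!·12!/15! = 1/1365; Racah Σ t=0..0: t=0:+1/1935360 = 1/1935360; ⇒ 3j(1 7 6; 1 1 -2)² = 1/91, sgn +1
I_A²/I_B² = (8/273)/(1/91) = 8/3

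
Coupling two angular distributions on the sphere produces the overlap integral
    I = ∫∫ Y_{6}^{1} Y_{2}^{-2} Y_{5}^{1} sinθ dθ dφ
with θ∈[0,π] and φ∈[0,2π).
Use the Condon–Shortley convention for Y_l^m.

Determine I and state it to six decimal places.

Σlᵢ=13 odd — θ-integrand is odd under cosθ→−cosθ; I=0

0.000000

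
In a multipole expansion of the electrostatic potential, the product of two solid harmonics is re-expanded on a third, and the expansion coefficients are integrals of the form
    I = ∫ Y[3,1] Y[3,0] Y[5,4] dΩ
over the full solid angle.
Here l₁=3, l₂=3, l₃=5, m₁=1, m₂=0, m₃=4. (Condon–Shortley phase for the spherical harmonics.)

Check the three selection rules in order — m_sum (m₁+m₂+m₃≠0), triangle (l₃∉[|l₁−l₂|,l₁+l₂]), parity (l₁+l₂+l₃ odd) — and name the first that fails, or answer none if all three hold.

m_sum

Σmᵢ = 5  ✗
l₃∈[|l₁−l₂|,l₁+l₂]=[0,6], have l₃=5
Σlᵢ = 11 ⇒ odd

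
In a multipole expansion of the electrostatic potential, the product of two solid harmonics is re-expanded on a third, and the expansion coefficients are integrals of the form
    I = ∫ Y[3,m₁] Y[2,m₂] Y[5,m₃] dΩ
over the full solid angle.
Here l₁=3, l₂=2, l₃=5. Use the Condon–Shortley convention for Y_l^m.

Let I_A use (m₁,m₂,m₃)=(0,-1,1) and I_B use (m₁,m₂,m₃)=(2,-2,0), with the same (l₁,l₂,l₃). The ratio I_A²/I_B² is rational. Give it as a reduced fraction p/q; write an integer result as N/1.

Shared (l₁,l₂,l₃)=(3,2,5): N and (l;000)² cancel in I_A²/I_B².
A: Δ = 0!·6!·4!/11! = 1/2310; Racah Σ t=0..0: t=0:+1/216 = 1/216; ⇒ 3j(3 2 5; 0 -1 1)² = 8/231, sgn +1
B: Δ = 0!·6!·4!/11! = 1/2310; Racah Σ t=0..0: t=0:+1/2880 = 1/2880; ⇒ 3j(3 2 5; 2 -2 0)² = 1/462, sgn -1
I_A²/I_B² = (8/231)/(1/462) = 16/1

16/1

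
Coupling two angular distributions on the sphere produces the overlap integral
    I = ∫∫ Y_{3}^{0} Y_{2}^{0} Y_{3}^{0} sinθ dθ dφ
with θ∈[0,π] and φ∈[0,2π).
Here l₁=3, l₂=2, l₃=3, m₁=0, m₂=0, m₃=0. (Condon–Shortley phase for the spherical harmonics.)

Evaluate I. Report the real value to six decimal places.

m-sum 0 ✓  L=8 even ✓  1≤3≤5 ✓
Π(2lᵢ+1) = 7×5×7 = 245
triangle coeff Δ(3,2,3) = 1/3780
Σ_t [0,2]: t=0:+1/24 t=1:−1/4 t=2:+1/24 = -1/6
(3j)²=4/105 [(3 2 3; 0 0 0)], sign=+1
(m-triple is (0,0,0) — same symbol as above.)
⇒ 4πI² = 16/45
I = (+1)√(16/45/(4π)) = 0.16820883

0.168209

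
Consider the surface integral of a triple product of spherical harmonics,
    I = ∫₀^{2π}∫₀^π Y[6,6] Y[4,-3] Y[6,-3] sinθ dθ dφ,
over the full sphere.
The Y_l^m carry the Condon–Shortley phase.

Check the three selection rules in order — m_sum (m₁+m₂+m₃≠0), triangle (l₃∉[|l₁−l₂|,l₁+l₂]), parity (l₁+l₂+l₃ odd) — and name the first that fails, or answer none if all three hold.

m₁+m₂+m₃ = 6 − 3 − 3 = 0  ✓
triangle: |6−4|=2 ≤ l₃=6 ≤ 6+4=10  ✓
parity: l₁+l₂+l₃ = 16 is even  ✓

none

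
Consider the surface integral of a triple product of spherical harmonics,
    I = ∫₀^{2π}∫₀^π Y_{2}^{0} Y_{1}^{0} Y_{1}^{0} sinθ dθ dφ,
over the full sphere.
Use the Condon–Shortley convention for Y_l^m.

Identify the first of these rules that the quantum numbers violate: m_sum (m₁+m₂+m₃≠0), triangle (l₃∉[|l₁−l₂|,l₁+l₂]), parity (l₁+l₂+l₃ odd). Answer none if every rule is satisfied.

none

m₁+m₂+m₃ = 0 + 0 + 0 = 0  ✓
triangle: |2−1|=1 ≤ l₃=1 ≤ 2+1=3  ✓
parity: l₁+l₂+l₃ = 4 is even  ✓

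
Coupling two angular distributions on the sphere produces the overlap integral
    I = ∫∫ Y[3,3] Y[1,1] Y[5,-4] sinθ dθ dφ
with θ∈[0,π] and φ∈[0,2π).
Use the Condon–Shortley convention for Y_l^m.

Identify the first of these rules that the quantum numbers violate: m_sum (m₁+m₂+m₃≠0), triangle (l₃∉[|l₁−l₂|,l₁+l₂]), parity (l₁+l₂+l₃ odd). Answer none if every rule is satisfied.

triangle

Σmᵢ = 0  ✓
l₃∈[|l₁−l₂|,l₁+l₂]=[2,4], have l₃=5  ✗
Σlᵢ = 9 ⇒ odd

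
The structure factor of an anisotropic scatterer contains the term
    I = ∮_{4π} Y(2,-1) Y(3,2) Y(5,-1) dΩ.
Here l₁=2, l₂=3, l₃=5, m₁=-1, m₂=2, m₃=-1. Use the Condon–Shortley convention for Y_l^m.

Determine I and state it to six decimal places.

m-sum 0 ✓  L=10 even ✓  1≤5≤5 ✓
Π(2lᵢ+1) = 5×7×11 = 385
triangle coeff Δ(2,3,5) = 1/2310
Σ_t [0,0]: t=0:+1/144 = 1/144
(3j)²=10/231 [(2 3 5; 0 0 0)], sign=-1
Σ_t [0,0]: t=0:+1/720 = 1/720
(3j)²=4/385 [(2 3 5; -1 2 -1)], sign=+1
⇒ 4πI² = 40/231
I = (-1)√(40/231/(4π)) = -0.11738675

-0.117387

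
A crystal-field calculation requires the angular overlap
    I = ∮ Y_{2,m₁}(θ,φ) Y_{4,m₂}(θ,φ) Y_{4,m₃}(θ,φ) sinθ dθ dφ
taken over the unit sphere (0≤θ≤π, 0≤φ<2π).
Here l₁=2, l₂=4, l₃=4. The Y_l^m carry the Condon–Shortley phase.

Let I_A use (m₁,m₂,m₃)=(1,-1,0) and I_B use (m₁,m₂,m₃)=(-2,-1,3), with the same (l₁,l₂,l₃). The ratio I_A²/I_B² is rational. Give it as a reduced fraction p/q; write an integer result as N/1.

Shared (l₁,l₂,l₃)=(2,4,4): N and (l;000)² cancel in I_A²/I_B².
A: Δ = 2!·2!·6!/11! = 1/13860; Racah Σ t=0..1: t=0:+1/72 t=1:−1/96 = 1/288; ⇒ 3j(2 4 4; 1 -1 0)² = 1/462, sgn +1
B: Δ = 2!·2!·6!/11! = 1/13860; Racah Σ t=2..2: t=2:+1/480 = 1/480; ⇒ 3j(2 4 4; -2 -1 3)² = 3/110, sgn -1
I_A²/I_B² = (1/462)/(3/110) = 5/63

5/63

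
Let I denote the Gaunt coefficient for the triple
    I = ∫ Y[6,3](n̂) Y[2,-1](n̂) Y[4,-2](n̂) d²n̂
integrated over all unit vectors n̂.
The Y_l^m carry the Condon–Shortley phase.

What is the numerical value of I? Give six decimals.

-0.252474

Rules hold: Σm=0, L=12 even, 4≤4≤8.
N = 13·5·9 = 585
Δ = 4!·8!·0!/13! = 1/6435
Racah Σ t=2..2: t=2:+1/2304 = 1/2304
⇒ 3j(6 2 4; 0 0 0)² = 5/143, sgn +1
Racah Σ t=1..1: t=1:−1/8640 = -1/8640
⇒ 3j(6 2 4; 3 -1 -2)² = 28/715, sgn -1
4πI² = N·(3j₀)²·(3jₘ)² = 1260/1573
I = -1·√(0.801017/4π) = -0.25247360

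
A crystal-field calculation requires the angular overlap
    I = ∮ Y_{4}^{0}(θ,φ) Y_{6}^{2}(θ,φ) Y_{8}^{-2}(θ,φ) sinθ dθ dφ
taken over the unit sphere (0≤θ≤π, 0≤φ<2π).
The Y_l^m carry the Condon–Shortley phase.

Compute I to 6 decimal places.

Checks pass: Σm=0; 18 even; l₃=8∈[2,10].
(2·4+1)(2·6+1)(2·8+1) = 1989
Δ: 2! 6! 10! / 19! → 1/23279256
sum: t=0:+1/1658880 t=1:−1/518400 t=2:+1/1658880 = -1/1382400
3j²(4 6 8; 0 0 0) = Δ·Π!·Σ² = 504/46189  (sign -1)
sum: t=0:+1/7741440 t=1:−1/1088640 t=2:+1/1658880 = -13/69672960
3j²(4 6 8; 0 2 -2) = Δ·Π!·Σ² = 325/149226  (sign -1)
combine: 4πI² = 1989·504/46189·325/149226 = 35100/742577
take √, sign +1: I = 0.06133069

0.061331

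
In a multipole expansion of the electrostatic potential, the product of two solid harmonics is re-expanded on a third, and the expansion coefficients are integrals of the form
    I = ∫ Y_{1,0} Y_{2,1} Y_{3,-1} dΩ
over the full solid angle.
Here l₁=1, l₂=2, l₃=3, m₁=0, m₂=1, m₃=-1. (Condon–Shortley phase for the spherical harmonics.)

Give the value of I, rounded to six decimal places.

Checks pass: Σm=0; 6 even; l₃=3∈[1,3].
(2·1+1)(2·2+1)(2·3+1) = 105
Δ: 0! 2! 4! / 7! → 1/105
sum: t=0:+1/4 = 1/4
3j²(1 2 3; 0 0 0) = Δ·Π!·Σ² = 3/35  (sign -1)
sum: t=0:+1/6 = 1/6
3j²(1 2 3; 0 1 -1) = Δ·Π!·Σ² = 8/105  (sign +1)
combine: 4πI² = 105·3/35·8/105 = 24/35
take √, sign -1: I = -0.23359668

-0.233597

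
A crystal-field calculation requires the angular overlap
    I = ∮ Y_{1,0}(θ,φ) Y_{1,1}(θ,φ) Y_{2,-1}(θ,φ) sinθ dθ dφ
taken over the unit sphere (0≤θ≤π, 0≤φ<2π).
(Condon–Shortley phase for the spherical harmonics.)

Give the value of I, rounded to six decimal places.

Checks pass: Σm=0; 4 even; l₃=2∈[0,2].
(2·1+1)(2·1+1)(2·2+1) = 45
Δ: 0! 2! 2! / 5! → 1/30
sum: t=0:+1/1 = 1/1
3j²(1 1 2; 0 0 0) = Δ·Π!·Σ² = 2/15  (sign +1)
sum: t=0:+1/2 = 1/2
3j²(1 1 2; 0 1 -1) = Δ·Π!·Σ² = 1/10  (sign -1)
combine: 4πI² = 45·2/15·1/10 = 3/5
take √, sign -1: I = -0.21850969

-0.218510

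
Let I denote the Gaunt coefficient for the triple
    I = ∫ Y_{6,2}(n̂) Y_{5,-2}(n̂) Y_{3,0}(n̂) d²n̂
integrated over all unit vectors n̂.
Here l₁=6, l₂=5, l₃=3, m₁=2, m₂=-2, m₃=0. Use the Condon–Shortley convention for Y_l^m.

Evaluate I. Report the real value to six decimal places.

m-sum 0 ✓  L=14 even ✓  1≤3≤11 ✓
Π(2lᵢ+1) = 13×11×7 = 1001
triangle coeff Δ(6,5,3) = 1/675675
Σ_t [3,5]: t=3:−1/8640 t=4:+1/2304 t=5:−1/8640 = 7/34560
(3j)²=7/429 [(6 5 3; 0 0 0)], sign=-1
Σ_t [1,3]: t=1:−1/60480 t=2:+1/5760 t=3:−1/8640 = 1/24192
(3j)²=8/3003 [(6 5 3; 2 -2 0)], sign=-1
⇒ 4πI² = 56/1287
I = (+1)√(56/1287/(4π)) = 0.05884368

0.058844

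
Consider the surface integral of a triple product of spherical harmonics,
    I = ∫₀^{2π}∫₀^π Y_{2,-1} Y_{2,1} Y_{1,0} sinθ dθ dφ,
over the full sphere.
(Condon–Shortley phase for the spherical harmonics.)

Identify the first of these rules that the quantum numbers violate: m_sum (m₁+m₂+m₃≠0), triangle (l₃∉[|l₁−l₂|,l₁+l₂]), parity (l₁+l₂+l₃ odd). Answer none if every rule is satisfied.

parity

azimuthal sum: -1 + 1 + 0 = 0  ✓
0 ≤ 1 ≤ 4 (triangle on l)  ✓
L = 2 + 2 + 1 = 5 (odd)  ✗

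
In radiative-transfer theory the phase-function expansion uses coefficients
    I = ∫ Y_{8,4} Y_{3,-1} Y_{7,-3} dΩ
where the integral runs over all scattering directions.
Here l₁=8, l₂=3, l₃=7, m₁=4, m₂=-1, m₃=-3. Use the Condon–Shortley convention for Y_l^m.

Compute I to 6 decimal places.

Checks pass: Σm=0; 18 even; l₃=7∈[5,11].
(2·8+1)(2·3+1)(2·7+1) = 1785
Δ: 4! 12! 2! / 19! → 1/5290740
sum: t=1:−1/7257600 t=2:+1/2073600 t=3:−1/7257600 = 1/4838400
3j²(8 3 7; 0 0 0) = Δ·Π!·Σ² = 252/20995  (sign -1)
sum: t=0:+1/46448640 t=1:−1/13063680 t=2:+1/58060800 = -79/2090188800
3j²(8 3 7; 4 -1 -3) = Δ·Π!·Σ² = 68651/5290740  (sign -1)
combine: 4πI² = 1785·252/20995·68651/5290740 = 1441671/5185765
take √, sign +1: I = 0.14873793

0.148738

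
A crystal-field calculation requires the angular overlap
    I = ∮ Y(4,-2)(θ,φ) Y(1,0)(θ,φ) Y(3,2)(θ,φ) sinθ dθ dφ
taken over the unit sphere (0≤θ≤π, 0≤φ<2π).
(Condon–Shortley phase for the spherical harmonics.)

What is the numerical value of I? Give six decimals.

Rules hold: Σm=0, L=8 even, 3≤3≤5.
N = 9·3·7 = 189
Δ = 2!·6!·0!/9! = 1/252
Racah Σ t=1..1: t=1:−1/36 = -1/36
⇒ 3j(4 1 3; 0 0 0)² = 4/63, sgn +1
Racah Σ t=1..1: t=1:−1/120 = -1/120
⇒ 3j(4 1 3; -2 0 2)² = 1/21, sgn +1
4πI² = N·(3j₀)²·(3jₘ)² = 4/7
I = +1·√(0.571429/4π) = 0.21324362

0.213244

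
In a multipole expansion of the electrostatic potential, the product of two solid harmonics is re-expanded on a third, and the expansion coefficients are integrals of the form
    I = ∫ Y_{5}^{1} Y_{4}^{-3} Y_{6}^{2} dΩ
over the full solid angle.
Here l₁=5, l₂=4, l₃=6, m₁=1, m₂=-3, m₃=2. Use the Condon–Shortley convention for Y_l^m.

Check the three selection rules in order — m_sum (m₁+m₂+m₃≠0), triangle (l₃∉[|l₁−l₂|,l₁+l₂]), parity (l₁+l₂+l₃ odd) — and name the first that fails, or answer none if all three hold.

Σmᵢ = 0  ✓
l₃∈[|l₁−l₂|,l₁+l₂]=[1,9], have l₃=6  ✓
Σlᵢ = 15 ⇒ odd  ✗

parity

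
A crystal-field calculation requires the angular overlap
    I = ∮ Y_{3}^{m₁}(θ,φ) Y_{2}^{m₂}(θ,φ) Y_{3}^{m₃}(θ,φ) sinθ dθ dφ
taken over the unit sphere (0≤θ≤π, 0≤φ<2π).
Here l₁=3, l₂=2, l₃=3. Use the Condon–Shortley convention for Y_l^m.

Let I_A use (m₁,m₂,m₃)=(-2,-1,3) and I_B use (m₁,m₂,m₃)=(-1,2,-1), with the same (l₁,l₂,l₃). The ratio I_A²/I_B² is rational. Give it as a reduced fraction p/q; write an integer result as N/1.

l's match ⇒ only the (l;m) 3-j factors differ between A and B.
A: triangle coeff Δ(3,2,3) = 1/3780; Σ_t [1,1]: t=1:−1/48 = -1/48; (3j)²=5/84 [(3 2 3; -2 -1 3)], sign=-1
B: triangle coeff Δ(3,2,3) = 1/3780; Σ_t [2,2]: t=2:+1/16 = 1/16; (3j)²=2/35 [(3 2 3; -1 2 -1)], sign=+1
I_A²/I_B² = (5/84)/(2/35) = 25/24

25/24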